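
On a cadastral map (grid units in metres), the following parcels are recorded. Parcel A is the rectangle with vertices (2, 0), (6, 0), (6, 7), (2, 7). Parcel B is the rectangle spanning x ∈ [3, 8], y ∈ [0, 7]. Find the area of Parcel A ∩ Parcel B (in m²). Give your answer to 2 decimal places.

21.00

|Parcel A∩Parcel B|: x∈[3,6], y∈[0,7] → 3·7 = 21.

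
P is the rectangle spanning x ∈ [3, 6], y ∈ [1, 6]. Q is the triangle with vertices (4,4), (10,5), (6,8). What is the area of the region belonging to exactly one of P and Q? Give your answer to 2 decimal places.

20.67

|P| = 15, |Q| = 11, |P∩Q| = 2.6667.
|P △ Q| = |P| + |Q| − 2·|P∩Q| = 15 + 11 − 5.3333 = 20.67.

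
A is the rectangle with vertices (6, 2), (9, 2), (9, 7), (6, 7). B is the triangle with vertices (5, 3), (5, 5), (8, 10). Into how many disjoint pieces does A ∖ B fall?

2

A ∖ B splits into 2 disjoint pieces (area 14.4048, area 0.0333).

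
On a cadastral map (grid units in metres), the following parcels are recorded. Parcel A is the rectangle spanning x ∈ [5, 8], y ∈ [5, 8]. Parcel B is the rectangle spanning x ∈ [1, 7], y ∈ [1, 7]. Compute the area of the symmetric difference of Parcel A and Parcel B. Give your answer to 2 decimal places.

|Parcel A∩Parcel B|: x∈[5,7], y∈[5,7] → 2·2 = 4.
|Parcel A △ Parcel B| = |Parcel A| + |Parcel B| − 2·|Parcel A∩Parcel B| = 9 + 36 − 8 = 37.00.

37.00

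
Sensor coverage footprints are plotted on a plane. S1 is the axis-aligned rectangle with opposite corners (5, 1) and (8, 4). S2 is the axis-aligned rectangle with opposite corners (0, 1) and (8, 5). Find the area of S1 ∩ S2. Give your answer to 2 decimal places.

9.00

|S1∩S2|: x∈[5,8], y∈[1,4] → 3·3 = 9.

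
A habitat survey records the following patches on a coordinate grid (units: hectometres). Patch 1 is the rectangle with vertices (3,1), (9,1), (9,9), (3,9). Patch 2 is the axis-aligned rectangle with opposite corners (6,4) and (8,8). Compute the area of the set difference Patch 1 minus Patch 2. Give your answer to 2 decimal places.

|Patch 1∩Patch 2|: x∈[6,8], y∈[4,8] → 2·4 = 8.
|Patch 1| = 48.
|Patch 1 ∖ Patch 2| = |Patch 1| − |Patch 1∩Patch 2| = 48 − 8 = 40.00.

40.00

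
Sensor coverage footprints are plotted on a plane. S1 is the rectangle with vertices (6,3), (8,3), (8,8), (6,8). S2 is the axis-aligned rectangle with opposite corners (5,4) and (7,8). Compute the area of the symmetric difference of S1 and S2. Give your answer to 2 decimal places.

10.00

|S1∩S2|: x∈[6,7], y∈[4,8] → 1·4 = 4.
|S1 △ S2| = |S1| + |S2| − 2·|S1∩S2| = 10 + 8 − 8 = 10.00.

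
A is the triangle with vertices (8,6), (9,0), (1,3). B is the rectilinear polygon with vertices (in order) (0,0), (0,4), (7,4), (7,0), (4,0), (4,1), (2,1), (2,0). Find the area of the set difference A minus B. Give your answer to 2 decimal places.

10.92

|A| = 22.5, |A∩B| = 11.5833.
|A ∖ B| = |A| − |A∩B| = 22.5 − 11.5833 = 10.92.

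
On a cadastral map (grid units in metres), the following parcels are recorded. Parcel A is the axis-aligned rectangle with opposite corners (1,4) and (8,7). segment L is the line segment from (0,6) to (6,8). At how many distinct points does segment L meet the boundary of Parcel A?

The segment meets the boundary at (3,7), (1,6.333).

2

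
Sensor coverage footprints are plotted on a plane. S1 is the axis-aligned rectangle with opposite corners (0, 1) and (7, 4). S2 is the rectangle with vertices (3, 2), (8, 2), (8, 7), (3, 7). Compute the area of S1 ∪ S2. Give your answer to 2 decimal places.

38.00

By inclusion–exclusion:
Individual areas: |S1| = 21, |S2| = 25.
|S1∩S2|: x∈[3,7], y∈[2,4] → 4·2 = 8.
|S1 ∪ S2| = 46 − 8 = 38.00.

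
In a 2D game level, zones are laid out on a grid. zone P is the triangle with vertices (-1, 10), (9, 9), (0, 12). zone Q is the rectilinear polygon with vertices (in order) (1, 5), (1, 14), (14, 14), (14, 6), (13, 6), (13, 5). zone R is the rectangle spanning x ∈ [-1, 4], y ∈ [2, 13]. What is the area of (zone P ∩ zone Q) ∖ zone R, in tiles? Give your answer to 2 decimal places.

2.92

|zone P ∩ zone Q| = 7.4667.
|(zone P ∩ zone Q) ∩ zone R| = 4.55.
|(zone P ∩ zone Q) ∖ zone R| = 7.4667 − 4.55 = 2.92.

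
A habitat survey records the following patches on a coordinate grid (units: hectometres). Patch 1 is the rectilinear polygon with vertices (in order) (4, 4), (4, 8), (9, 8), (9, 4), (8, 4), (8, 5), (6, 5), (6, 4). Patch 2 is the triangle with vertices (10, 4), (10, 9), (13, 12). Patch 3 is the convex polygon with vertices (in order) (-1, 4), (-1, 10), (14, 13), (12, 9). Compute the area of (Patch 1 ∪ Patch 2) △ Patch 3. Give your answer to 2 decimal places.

73.19

|Patch 1 ∪ Patch 2| = 25.5.
|(Patch 1 ∪ Patch 2) ∩ Patch 3| = 9.1551.
|(Patch 1 ∪ Patch 2) △ Patch 3| = 25.5 + 66 − 18.3103 = 73.19.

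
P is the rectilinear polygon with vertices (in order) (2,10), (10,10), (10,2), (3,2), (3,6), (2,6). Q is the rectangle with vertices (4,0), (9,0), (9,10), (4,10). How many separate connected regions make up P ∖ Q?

P ∖ Q splits into 2 disjoint pieces (area 12, area 8).

2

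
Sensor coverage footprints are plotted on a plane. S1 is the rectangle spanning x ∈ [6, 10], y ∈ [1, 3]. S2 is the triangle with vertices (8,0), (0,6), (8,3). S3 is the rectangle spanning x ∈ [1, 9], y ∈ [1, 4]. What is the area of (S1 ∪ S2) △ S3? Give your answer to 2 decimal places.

|S1 ∪ S2| = 16.1667.
|(S1 ∪ S2) ∩ S3| = 10.8333.
|(S1 ∪ S2) △ S3| = 16.1667 + 24 − 21.6667 = 18.50.

18.50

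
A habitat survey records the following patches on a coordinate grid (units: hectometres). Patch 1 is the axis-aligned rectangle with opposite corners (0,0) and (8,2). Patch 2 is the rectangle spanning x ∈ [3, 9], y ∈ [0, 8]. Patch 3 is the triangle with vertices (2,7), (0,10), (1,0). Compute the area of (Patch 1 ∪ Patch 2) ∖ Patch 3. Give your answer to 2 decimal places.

|Patch 1 ∪ Patch 2| = 54.
|(Patch 1 ∪ Patch 2) ∩ Patch 3| = 0.4857.
|(Patch 1 ∪ Patch 2) ∖ Patch 3| = 54 − 0.4857 = 53.51.

53.51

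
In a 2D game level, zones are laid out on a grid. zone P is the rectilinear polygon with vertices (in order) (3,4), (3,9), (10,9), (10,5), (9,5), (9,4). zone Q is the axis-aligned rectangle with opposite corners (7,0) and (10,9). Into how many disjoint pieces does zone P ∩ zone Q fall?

1

zone P ∩ zone Q is a single connected region.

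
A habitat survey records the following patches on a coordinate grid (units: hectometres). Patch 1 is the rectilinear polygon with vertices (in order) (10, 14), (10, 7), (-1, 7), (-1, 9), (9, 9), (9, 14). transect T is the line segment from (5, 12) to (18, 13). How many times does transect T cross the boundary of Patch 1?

The segment meets the boundary at (10,12.385), (9,12.308).

2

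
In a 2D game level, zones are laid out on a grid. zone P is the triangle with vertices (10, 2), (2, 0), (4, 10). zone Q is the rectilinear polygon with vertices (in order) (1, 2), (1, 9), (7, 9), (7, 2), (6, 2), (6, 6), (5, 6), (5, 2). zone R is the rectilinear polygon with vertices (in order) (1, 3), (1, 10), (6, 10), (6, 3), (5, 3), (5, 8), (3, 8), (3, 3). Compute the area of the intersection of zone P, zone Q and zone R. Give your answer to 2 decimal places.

3.66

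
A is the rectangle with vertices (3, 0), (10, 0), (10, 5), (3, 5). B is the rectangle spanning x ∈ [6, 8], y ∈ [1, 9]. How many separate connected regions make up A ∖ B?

A ∖ B is a single connected region.

1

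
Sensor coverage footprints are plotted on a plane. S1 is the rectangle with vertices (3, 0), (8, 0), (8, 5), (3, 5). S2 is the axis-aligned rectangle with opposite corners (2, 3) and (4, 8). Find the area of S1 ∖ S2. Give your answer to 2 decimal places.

|S1∩S2|: x∈[3,4], y∈[3,5] → 1·2 = 2.
|S1| = 25.
|S1 ∖ S2| = |S1| − |S1∩S2| = 25 − 2 = 23.00.

23.00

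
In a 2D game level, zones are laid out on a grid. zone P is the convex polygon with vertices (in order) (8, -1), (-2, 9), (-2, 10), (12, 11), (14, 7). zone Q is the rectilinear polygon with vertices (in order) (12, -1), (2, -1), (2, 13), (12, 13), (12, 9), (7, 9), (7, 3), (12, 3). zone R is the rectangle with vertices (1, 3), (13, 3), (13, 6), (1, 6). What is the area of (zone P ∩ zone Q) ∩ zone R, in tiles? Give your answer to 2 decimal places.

13.00

|zone P ∩ zone Q| = 58.4286.
|(zone P ∩ zone Q) ∩ zone R| = 13.00.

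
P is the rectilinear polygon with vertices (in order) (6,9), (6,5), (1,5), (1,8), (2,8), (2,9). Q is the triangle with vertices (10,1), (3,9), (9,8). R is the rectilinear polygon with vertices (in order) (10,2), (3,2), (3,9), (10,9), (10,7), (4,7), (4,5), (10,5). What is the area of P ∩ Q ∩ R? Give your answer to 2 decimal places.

The intersection is the polygon with vertices (3,9), (6,8.5), (6,7), (4.75,7).
By the shoelace formula its area is 3.50.

3.50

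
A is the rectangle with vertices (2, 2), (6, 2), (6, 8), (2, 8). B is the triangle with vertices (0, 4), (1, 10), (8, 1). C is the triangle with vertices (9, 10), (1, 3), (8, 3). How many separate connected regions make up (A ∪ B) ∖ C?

(A ∪ B) ∖ C splits into 2 disjoint pieces (area 18.6493, area 5.7778).

2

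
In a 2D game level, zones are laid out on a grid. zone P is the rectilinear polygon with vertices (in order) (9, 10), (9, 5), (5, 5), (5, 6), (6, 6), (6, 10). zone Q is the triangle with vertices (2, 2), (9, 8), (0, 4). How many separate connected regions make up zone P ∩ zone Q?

zone P ∩ zone Q is a single connected region.

1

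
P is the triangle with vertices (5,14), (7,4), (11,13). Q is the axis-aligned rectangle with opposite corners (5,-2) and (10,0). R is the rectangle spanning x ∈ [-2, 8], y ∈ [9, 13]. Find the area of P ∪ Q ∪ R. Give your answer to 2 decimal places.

By inclusion–exclusion:
Individual areas: |P| = 29, |Q| = 10, |R| = 40.
|P∩Q| = 0.
|P∩R| = 9.6.
|Q∩R| = 0 (no overlap).
|P∩Q∩R| = 0.
|P ∪ Q ∪ R| = 79 − 9.6 + 0 = 69.40.

69.40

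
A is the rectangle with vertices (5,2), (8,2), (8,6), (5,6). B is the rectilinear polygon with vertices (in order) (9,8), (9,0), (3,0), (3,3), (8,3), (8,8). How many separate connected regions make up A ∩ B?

1

A ∩ B is a single connected region.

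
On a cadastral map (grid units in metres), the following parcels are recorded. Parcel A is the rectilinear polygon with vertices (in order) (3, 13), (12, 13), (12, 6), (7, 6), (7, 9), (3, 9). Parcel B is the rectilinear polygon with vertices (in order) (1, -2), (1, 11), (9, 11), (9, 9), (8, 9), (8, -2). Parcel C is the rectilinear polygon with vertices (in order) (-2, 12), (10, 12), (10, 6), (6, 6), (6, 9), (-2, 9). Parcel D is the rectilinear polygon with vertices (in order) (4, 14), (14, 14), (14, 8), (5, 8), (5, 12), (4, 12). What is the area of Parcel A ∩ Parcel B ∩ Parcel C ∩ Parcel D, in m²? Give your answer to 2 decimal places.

9.00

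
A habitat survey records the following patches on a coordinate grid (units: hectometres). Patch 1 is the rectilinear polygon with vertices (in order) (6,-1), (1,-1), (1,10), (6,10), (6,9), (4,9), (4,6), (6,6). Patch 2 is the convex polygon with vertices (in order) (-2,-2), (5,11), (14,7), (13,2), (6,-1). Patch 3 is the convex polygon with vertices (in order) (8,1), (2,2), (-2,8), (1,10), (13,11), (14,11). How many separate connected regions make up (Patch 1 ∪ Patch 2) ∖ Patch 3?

2

(Patch 1 ∪ Patch 2) ∖ Patch 3 splits into 2 disjoint pieces (area 0.5463, area 50.3169).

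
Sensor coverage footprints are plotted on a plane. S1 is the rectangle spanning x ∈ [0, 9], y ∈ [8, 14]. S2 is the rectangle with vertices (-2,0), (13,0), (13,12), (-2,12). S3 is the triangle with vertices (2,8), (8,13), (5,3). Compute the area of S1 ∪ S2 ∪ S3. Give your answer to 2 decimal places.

By inclusion–exclusion:
Individual areas: |S1| = 54, |S2| = 180, |S3| = 22.5.
|S1∩S2|: x∈[0,9], y∈[8,12] → 9·4 = 36.
|S1∩S3| = 11.25.
|S2∩S3| = 22.05.
|S1∩S2∩S3| = 10.8.
|S1 ∪ S2 ∪ S3| = 256.5 − 69.3 + 10.8 = 198.00.

198.00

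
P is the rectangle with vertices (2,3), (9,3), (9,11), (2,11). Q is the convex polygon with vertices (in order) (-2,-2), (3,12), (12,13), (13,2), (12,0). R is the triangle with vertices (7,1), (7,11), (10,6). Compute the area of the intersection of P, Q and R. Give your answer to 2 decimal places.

The intersection is the polygon with vertices (9,4.333), (8.2,3), (7,3), (7,11), (9,7.667).
By the shoelace formula its area is 12.13.

12.13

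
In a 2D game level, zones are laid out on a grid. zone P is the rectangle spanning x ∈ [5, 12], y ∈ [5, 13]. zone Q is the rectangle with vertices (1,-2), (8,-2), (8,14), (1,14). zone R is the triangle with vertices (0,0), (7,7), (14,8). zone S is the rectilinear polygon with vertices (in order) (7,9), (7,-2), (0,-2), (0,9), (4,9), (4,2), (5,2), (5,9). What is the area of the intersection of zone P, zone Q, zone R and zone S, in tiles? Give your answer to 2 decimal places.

2.00

The intersection is the polygon with vertices (5,5), (7,7), (7,5).
By the shoelace formula its area is 2.00.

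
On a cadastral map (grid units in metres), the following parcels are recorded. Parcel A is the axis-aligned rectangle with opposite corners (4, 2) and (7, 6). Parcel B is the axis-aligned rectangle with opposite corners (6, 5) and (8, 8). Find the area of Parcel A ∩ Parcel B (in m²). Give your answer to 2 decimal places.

1.00

|Parcel A∩Parcel B|: x∈[6,7], y∈[5,6] → 1·1 = 1.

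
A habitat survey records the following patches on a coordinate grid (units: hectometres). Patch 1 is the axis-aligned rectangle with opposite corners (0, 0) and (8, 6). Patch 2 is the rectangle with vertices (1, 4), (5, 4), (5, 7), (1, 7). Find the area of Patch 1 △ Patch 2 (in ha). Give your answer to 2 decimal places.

44.00

|Patch 1∩Patch 2|: x∈[1,5], y∈[4,6] → 4·2 = 8.
|Patch 1 △ Patch 2| = |Patch 1| + |Patch 2| − 2·|Patch 1∩Patch 2| = 48 + 12 − 16 = 44.00.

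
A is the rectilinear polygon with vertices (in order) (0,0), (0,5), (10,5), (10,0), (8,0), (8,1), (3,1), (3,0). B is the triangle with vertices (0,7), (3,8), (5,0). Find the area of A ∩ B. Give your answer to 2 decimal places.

5.57

The intersection is the polygon with vertices (3.75,5), (4.75,1), (4.286,1), (1.429,5).
By the shoelace formula its area is 5.57.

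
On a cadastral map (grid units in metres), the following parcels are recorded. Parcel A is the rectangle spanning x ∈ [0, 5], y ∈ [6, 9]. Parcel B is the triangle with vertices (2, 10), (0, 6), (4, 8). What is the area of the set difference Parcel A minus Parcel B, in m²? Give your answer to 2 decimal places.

|Parcel A| = 15, |Parcel A∩Parcel B| = 5.25.
|Parcel A ∖ Parcel B| = |Parcel A| − |Parcel A∩Parcel B| = 15 − 5.25 = 9.75.

9.75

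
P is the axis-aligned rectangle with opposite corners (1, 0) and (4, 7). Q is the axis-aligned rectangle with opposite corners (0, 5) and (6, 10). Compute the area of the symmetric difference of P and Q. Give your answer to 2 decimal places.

39.00

|P∩Q|: x∈[1,4], y∈[5,7] → 3·2 = 6.
|P △ Q| = |P| + |Q| − 2·|P∩Q| = 21 + 30 − 12 = 39.00.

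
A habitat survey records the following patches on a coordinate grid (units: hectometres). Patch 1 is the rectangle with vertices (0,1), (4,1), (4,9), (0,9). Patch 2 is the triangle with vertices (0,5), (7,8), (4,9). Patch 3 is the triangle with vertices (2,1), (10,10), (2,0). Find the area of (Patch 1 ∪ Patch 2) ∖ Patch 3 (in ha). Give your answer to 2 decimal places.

34.08

|Patch 1 ∪ Patch 2| = 35.4286.
|(Patch 1 ∪ Patch 2) ∩ Patch 3| = 1.35.
|(Patch 1 ∪ Patch 2) ∖ Patch 3| = 35.4286 − 1.35 = 34.08.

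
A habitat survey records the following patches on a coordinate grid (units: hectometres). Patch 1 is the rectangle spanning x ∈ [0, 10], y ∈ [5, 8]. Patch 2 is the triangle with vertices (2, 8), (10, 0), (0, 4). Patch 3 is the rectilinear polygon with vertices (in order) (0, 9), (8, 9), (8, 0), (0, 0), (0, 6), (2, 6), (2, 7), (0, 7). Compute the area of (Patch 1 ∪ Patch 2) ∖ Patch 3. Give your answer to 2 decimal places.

9.20

|Patch 1 ∪ Patch 2| = 47.25.
|(Patch 1 ∪ Patch 2) ∩ Patch 3| = 38.05.
|(Patch 1 ∪ Patch 2) ∖ Patch 3| = 47.25 − 38.05 = 9.20.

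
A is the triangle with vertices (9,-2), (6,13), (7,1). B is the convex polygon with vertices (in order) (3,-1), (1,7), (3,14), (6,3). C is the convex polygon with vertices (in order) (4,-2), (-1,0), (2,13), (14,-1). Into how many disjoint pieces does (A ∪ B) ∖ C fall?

3

(A ∪ B) ∖ C splits into 3 disjoint pieces (area 1.8355, area 0.0536, area 1.4419).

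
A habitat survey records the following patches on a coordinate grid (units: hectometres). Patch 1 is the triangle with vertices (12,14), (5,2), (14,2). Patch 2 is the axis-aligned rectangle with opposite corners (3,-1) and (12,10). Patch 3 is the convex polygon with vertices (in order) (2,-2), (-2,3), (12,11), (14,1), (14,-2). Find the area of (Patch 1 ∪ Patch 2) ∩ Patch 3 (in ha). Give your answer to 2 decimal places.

The region (Patch 1 ∪ Patch 2) ∩ Patch 3 is the polygon with vertices (12,2), (12,-1), (3,-1), (3,5.857), (12,11), (13.8,2).
By the shoelace formula its area is 92.96.

92.96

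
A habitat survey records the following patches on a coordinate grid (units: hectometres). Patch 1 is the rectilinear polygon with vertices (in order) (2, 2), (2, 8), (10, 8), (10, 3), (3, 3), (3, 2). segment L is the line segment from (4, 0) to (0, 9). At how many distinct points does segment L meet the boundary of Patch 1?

2

The segment meets the boundary at (2,4.5), (3,2.25).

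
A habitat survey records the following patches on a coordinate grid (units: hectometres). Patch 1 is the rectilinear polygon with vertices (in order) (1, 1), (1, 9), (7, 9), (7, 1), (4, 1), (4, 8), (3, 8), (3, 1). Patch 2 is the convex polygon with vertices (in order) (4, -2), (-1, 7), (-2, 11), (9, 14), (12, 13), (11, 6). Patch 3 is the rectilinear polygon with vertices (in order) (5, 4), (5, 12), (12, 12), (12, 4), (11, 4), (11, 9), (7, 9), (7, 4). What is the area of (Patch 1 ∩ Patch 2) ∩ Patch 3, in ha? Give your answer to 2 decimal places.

10.00

The region (Patch 1 ∩ Patch 2) ∩ Patch 3 is the polygon with vertices (7,9), (7,4), (5,4), (5,9).
By the shoelace formula its area is 10.00.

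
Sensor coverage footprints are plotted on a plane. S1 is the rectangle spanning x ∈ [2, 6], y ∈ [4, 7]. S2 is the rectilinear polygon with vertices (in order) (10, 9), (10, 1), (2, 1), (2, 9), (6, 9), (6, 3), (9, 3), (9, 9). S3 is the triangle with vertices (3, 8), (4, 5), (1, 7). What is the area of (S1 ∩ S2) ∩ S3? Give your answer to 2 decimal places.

The region (S1 ∩ S2) ∩ S3 is the polygon with vertices (2,7), (3.333,7), (4,5), (2,6.333).
By the shoelace formula its area is 2.00.

2.00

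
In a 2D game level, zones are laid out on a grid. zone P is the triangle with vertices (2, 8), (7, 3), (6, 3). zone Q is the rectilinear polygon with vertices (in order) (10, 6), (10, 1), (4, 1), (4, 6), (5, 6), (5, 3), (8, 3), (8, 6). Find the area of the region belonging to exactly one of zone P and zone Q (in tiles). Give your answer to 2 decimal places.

22.25

|zone P| = 2.5, |zone Q| = 21, |zone P∩zone Q| = 0.625.
|zone P △ zone Q| = |zone P| + |zone Q| − 2·|zone P∩zone Q| = 2.5 + 21 − 1.25 = 22.25.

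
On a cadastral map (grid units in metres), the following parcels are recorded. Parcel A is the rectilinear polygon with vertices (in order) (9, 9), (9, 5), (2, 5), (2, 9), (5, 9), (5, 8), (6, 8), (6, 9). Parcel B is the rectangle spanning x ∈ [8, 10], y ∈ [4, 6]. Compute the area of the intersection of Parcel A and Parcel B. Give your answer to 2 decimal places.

1.00

The intersection is the polygon with vertices (9,5), (8,5), (8,6), (9,6).
By the shoelace formula its area is 1.00.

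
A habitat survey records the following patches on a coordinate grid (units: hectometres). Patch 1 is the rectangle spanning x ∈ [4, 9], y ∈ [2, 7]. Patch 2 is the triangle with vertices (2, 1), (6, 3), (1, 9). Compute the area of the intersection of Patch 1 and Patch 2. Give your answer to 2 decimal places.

The intersection is the polygon with vertices (4,5.4), (6,3), (4,2).
By the shoelace formula its area is 3.40.

3.40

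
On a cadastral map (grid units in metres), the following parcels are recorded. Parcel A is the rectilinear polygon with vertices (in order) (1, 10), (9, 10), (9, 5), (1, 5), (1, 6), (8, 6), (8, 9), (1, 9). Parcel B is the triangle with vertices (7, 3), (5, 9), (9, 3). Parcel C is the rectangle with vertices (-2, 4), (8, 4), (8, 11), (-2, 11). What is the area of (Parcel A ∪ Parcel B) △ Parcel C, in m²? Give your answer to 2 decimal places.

|Parcel A ∪ Parcel B| = 23.8333.
|(Parcel A ∪ Parcel B) ∩ Parcel C| = 16.9167.
|(Parcel A ∪ Parcel B) △ Parcel C| = 23.8333 + 70 − 33.8333 = 60.00.

60.00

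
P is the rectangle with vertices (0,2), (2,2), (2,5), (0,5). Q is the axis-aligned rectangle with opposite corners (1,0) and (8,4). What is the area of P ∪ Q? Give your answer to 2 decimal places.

By inclusion–exclusion:
Individual areas: |P| = 6, |Q| = 28.
|P∩Q|: x∈[1,2], y∈[2,4] → 1·2 = 2.
|P ∪ Q| = 34 − 2 = 32.00.

32.00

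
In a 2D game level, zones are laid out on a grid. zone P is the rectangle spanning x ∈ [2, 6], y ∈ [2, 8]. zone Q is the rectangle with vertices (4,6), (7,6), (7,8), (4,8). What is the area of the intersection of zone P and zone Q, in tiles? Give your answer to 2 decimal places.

|zone P∩zone Q|: x∈[4,6], y∈[6,8] → 2·2 = 4.

4.00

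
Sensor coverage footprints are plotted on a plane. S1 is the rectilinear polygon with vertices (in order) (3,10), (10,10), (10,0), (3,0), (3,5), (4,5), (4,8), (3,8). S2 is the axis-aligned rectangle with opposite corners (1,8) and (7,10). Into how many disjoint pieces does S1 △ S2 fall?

S1 △ S2 splits into 2 disjoint pieces (area 59, area 4).

2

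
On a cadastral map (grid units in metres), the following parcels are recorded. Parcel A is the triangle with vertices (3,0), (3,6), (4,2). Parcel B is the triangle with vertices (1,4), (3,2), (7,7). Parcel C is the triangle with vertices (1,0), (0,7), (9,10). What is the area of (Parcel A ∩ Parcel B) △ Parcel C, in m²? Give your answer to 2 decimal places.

|Parcel A ∩ Parcel B| = 1.4127.
|(Parcel A ∩ Parcel B) ∩ Parcel C| = 1.0556.
|(Parcel A ∩ Parcel B) △ Parcel C| = 1.4127 + 33 − 2.1111 = 32.30.

32.30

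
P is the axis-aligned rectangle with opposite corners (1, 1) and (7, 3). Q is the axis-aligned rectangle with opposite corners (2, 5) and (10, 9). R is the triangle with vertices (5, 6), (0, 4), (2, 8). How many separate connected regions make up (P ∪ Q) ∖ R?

2

(P ∪ Q) ∖ R splits into 2 disjoint pieces (area 12, area 27.25).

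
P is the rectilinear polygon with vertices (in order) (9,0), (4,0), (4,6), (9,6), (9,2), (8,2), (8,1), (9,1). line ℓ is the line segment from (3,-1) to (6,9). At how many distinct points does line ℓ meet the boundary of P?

2

The segment meets the boundary at (5.1,6), (4,2.333).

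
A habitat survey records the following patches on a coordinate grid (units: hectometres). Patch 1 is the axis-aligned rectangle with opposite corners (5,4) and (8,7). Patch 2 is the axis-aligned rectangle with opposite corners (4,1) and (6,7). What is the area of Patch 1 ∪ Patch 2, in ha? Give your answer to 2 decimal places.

18.00

By inclusion–exclusion:
Individual areas: |Patch 1| = 9, |Patch 2| = 12.
|Patch 1∩Patch 2|: x∈[5,6], y∈[4,7] → 1·3 = 3.
|Patch 1 ∪ Patch 2| = 21 − 3 = 18.00.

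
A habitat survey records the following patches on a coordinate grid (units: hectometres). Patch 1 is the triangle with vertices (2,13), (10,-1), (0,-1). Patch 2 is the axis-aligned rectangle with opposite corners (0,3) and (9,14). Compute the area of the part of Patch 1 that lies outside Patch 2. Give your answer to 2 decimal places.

|Patch 1| = 70, |Patch 1∩Patch 2| = 35.7143.
|Patch 1 ∖ Patch 2| = |Patch 1| − |Patch 1∩Patch 2| = 70 − 35.7143 = 34.29.

34.29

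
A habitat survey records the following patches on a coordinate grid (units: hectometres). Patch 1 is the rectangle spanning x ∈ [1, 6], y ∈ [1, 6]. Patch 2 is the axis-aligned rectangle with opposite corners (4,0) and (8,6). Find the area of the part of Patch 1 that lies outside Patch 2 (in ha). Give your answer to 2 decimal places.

15.00

|Patch 1∩Patch 2|: x∈[4,6], y∈[1,6] → 2·5 = 10.
|Patch 1| = 25.
|Patch 1 ∖ Patch 2| = |Patch 1| − |Patch 1∩Patch 2| = 25 − 10 = 15.00.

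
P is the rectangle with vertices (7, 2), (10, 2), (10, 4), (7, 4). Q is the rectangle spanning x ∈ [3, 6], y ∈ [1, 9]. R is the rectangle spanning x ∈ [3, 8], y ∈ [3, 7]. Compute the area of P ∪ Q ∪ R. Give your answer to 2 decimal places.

37.00

By inclusion–exclusion:
Individual areas: |P| = 6, |Q| = 24, |R| = 20.
|P∩Q| = 0 (no overlap).
|P∩R|: x∈[7,8], y∈[3,4] → 1·1 = 1.
|Q∩R|: x∈[3,6], y∈[3,7] → 3·4 = 12.
|P∩Q∩R| = 0.
|P ∪ Q ∪ R| = 50 − 13 + 0 = 37.00.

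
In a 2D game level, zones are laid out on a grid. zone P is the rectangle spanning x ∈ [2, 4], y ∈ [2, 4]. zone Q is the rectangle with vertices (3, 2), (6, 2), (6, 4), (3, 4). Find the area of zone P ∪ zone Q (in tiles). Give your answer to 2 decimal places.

8.00

By inclusion–exclusion:
Individual areas: |zone P| = 4, |zone Q| = 6.
|zone P∩zone Q|: x∈[3,4], y∈[2,4] → 1·2 = 2.
|zone P ∪ zone Q| = 10 − 2 = 8.00.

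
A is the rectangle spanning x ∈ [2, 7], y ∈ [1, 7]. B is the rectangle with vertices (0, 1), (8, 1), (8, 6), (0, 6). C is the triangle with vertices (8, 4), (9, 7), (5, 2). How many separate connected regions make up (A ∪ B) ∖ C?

1

(A ∪ B) ∖ C is a single connected region.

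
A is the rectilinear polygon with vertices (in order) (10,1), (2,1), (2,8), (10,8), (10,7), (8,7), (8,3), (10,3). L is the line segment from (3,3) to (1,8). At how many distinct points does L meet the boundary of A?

1

The segment meets the boundary at (2,5.5).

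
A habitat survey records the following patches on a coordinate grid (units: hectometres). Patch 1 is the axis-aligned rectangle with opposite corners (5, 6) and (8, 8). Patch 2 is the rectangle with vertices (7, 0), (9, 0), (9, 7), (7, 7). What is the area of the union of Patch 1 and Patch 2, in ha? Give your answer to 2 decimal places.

19.00

By inclusion–exclusion:
Individual areas: |Patch 1| = 6, |Patch 2| = 14.
|Patch 1∩Patch 2|: x∈[7,8], y∈[6,7] → 1·1 = 1.
|Patch 1 ∪ Patch 2| = 20 − 1 = 19.00.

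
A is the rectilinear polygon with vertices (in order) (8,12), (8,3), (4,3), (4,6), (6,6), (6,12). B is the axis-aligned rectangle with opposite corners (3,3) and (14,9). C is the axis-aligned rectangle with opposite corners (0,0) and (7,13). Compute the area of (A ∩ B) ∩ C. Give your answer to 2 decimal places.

12.00

The region (A ∩ B) ∩ C is the polygon with vertices (4,3), (4,6), (6,6), (6,9), (7,9), (7,3).
By the shoelace formula its area is 12.00.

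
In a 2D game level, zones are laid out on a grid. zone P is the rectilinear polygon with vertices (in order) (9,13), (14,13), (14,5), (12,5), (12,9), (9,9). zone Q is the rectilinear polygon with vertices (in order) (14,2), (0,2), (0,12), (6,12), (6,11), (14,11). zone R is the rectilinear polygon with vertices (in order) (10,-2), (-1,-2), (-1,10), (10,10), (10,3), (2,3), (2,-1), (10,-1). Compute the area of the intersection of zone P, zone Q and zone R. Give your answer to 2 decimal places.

1.00

The intersection is the polygon with vertices (9,9), (9,10), (10,10), (10,9).
By the shoelace formula its area is 1.00.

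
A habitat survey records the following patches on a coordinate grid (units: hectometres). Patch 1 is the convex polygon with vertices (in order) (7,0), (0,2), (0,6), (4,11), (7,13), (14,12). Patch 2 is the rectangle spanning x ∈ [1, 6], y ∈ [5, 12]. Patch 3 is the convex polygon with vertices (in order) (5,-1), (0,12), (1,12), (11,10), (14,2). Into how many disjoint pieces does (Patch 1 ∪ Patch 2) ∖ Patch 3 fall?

2

(Patch 1 ∪ Patch 2) ∖ Patch 3 splits into 2 disjoint pieces (area 17.5299, area 20.837).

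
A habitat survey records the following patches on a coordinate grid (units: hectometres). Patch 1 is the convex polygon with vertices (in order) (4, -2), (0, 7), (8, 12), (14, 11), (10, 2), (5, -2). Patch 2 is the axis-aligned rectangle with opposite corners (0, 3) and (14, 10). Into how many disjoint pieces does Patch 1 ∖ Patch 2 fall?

2

Patch 1 ∖ Patch 2 splits into 2 disjoint pieces (area 25.7778, area 11.9778).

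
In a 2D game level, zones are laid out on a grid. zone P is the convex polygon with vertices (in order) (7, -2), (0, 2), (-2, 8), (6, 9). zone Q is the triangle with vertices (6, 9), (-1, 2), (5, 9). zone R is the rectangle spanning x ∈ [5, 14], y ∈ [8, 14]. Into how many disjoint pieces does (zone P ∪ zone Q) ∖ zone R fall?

1

(zone P ∪ zone Q) ∖ zone R is a single connected region.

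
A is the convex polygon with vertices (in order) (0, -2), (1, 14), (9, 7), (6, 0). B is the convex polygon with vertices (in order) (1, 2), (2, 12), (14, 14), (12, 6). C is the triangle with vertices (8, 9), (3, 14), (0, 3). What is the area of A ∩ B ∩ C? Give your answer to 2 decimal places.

The intersection is the polygon with vertices (1.737,9.368), (2.476,12.079), (3.08,12.18), (7.308,8.481), (1.189,3.892).
By the shoelace formula its area is 24.71.

24.71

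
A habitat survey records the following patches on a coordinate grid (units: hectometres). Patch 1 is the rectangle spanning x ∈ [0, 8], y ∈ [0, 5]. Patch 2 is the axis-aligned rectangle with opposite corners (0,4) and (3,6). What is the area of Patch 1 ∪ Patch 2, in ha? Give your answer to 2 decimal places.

By inclusion–exclusion:
Individual areas: |Patch 1| = 40, |Patch 2| = 6.
|Patch 1∩Patch 2|: x∈[0,3], y∈[4,5] → 3·1 = 3.
|Patch 1 ∪ Patch 2| = 46 − 3 = 43.00.

43.00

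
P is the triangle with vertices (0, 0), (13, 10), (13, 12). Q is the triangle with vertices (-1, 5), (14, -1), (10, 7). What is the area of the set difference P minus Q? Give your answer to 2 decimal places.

|P| = 13, |P∩Q| = 3.6914.
|P ∖ Q| = |P| − |P∩Q| = 13 − 3.6914 = 9.31.

9.31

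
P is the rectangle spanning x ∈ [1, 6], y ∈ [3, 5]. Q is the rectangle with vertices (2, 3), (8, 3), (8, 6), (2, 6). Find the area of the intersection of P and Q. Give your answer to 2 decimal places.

|P∩Q|: x∈[2,6], y∈[3,5] → 4·2 = 8.

8.00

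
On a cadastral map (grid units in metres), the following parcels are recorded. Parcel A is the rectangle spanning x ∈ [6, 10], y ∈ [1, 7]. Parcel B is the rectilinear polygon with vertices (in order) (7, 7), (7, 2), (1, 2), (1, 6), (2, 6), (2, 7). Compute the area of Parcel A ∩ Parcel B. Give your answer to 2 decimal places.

The intersection is the polygon with vertices (7,7), (7,2), (6,2), (6,7).
By the shoelace formula its area is 5.00.

5.00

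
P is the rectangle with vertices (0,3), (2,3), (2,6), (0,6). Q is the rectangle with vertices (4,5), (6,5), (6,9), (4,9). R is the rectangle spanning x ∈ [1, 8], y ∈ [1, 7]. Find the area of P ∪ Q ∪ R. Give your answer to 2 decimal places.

By inclusion–exclusion:
Individual areas: |P| = 6, |Q| = 8, |R| = 42.
|P∩Q| = 0 (no overlap).
|P∩R|: x∈[1,2], y∈[3,6] → 1·3 = 3.
|Q∩R|: x∈[4,6], y∈[5,7] → 2·2 = 4.
|P∩Q∩R| = 0.
|P ∪ Q ∪ R| = 56 − 7 + 0 = 49.00.

49.00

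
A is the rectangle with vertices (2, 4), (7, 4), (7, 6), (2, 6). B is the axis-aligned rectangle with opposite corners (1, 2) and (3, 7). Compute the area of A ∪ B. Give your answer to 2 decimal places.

By inclusion–exclusion:
Individual areas: |A| = 10, |B| = 10.
|A∩B|: x∈[2,3], y∈[4,6] → 1·2 = 2.
|A ∪ B| = 20 − 2 = 18.00.

18.00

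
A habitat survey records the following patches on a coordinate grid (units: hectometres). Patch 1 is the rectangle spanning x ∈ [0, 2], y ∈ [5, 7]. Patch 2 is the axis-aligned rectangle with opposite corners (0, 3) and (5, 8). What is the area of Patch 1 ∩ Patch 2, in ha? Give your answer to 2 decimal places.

|Patch 1∩Patch 2|: x∈[0,2], y∈[5,7] → 2·2 = 4.

4.00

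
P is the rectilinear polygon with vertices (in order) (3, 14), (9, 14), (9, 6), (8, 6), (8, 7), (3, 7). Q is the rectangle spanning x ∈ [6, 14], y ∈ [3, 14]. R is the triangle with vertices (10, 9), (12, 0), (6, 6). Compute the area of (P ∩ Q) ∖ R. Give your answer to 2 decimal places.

19.96

|P ∩ Q| = 22.
|(P ∩ Q) ∩ R| = 2.0417.
|(P ∩ Q) ∖ R| = 22 − 2.0417 = 19.96.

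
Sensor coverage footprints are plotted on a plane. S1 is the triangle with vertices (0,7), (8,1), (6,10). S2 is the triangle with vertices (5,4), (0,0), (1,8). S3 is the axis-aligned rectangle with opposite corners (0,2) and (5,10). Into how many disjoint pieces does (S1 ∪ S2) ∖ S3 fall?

(S1 ∪ S2) ∖ S3 splits into 2 disjoint pieces (area 14.375, area 2.25).

2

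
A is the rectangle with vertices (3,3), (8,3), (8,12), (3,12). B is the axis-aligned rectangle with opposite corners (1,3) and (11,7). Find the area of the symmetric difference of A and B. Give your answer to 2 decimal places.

45.00

|A∩B|: x∈[3,8], y∈[3,7] → 5·4 = 20.
|A △ B| = |A| + |B| − 2·|A∩B| = 45 + 40 − 40 = 45.00.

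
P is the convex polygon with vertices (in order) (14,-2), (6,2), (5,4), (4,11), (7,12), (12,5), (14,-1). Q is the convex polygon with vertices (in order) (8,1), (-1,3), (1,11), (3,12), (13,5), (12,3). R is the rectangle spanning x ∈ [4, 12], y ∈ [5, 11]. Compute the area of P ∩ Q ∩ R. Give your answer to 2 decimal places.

The intersection is the polygon with vertices (4,11), (4.429,11), (11,6.4), (12,5), (4.857,5).
By the shoelace formula its area is 25.01.

25.01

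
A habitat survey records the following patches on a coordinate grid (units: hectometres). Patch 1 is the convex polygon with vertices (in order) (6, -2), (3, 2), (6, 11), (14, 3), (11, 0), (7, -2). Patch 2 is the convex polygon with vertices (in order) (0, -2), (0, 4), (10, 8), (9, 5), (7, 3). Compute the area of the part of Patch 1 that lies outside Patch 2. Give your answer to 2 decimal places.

|Patch 1| = 77, |Patch 1∩Patch 2| = 22.3707.
|Patch 1 ∖ Patch 2| = |Patch 1| − |Patch 1∩Patch 2| = 77 − 22.3707 = 54.63.

54.63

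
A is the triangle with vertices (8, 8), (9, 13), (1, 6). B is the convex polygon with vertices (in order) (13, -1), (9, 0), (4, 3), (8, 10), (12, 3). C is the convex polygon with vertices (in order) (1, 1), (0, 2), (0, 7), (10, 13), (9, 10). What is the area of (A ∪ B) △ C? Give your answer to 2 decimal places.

|A ∪ B| = 62.3379.
|(A ∪ B) ∩ C| = 15.4568.
|(A ∪ B) △ C| = 62.3379 + 43 − 30.9136 = 74.42.

74.42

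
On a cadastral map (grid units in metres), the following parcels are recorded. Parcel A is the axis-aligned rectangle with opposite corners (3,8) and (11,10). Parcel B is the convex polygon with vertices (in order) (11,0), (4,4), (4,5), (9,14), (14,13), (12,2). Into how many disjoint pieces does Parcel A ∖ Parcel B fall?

Parcel A ∖ Parcel B is a single connected region.

1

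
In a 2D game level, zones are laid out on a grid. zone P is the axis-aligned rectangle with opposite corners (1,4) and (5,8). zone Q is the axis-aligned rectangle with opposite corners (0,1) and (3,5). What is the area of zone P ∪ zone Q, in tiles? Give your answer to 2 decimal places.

By inclusion–exclusion:
Individual areas: |zone P| = 16, |zone Q| = 12.
|zone P∩zone Q|: x∈[1,3], y∈[4,5] → 2·1 = 2.
|zone P ∪ zone Q| = 28 − 2 = 26.00.

26.00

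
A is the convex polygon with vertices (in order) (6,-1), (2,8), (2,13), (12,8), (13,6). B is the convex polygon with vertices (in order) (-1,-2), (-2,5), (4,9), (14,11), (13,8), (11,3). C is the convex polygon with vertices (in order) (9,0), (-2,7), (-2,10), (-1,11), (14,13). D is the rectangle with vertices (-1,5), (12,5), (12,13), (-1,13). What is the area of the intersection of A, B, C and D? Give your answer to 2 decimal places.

36.75

The intersection is the polygon with vertices (8.286,9.857), (12,8), (12,7.8), (10.923,5), (3.333,5), (2.114,7.743), (4,9).
By the shoelace formula its area is 36.75.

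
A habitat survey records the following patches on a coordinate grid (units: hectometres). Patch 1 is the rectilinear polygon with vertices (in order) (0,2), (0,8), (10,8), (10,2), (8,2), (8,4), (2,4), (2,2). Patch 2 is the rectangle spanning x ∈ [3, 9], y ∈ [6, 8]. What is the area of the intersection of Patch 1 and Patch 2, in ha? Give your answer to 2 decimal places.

12.00

The intersection is the polygon with vertices (9,8), (9,6), (3,6), (3,8).
By the shoelace formula its area is 12.00.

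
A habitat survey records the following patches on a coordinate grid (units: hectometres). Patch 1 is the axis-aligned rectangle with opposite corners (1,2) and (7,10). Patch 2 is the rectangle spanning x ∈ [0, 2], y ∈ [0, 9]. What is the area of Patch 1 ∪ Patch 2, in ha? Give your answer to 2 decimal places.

By inclusion–exclusion:
Individual areas: |Patch 1| = 48, |Patch 2| = 18.
|Patch 1∩Patch 2|: x∈[1,2], y∈[2,9] → 1·7 = 7.
|Patch 1 ∪ Patch 2| = 66 − 7 = 59.00.

59.00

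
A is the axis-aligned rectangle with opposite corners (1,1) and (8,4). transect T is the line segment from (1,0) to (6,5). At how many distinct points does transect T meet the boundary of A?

2

The segment meets the boundary at (5,4), (2,1).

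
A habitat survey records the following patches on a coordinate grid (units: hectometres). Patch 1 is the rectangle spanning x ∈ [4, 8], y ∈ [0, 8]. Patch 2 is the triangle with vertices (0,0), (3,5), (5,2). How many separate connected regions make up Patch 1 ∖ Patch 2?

Patch 1 ∖ Patch 2 is a single connected region.

1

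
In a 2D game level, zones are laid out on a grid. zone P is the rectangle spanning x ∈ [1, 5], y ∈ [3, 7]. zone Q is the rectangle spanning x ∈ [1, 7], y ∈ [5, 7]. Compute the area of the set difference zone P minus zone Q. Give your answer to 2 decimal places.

|zone P∩zone Q|: x∈[1,5], y∈[5,7] → 4·2 = 8.
|zone P| = 16.
|zone P ∖ zone Q| = |zone P| − |zone P∩zone Q| = 16 − 8 = 8.00.

8.00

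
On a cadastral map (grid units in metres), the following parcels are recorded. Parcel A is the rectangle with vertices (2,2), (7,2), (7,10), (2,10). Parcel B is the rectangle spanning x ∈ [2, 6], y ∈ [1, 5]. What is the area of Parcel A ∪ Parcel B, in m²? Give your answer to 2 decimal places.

By inclusion–exclusion:
Individual areas: |Parcel A| = 40, |Parcel B| = 16.
|Parcel A∩Parcel B|: x∈[2,6], y∈[2,5] → 4·3 = 12.
|Parcel A ∪ Parcel B| = 56 − 12 = 44.00.

44.00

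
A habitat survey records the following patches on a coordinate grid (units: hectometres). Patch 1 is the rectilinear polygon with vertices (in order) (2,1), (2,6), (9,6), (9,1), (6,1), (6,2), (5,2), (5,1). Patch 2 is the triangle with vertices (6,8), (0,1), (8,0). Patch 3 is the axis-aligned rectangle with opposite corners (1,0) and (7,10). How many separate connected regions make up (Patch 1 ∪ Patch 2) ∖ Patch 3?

2

(Patch 1 ∪ Patch 2) ∖ Patch 3 splits into 2 disjoint pieces (area 10.8125, area 0.6458).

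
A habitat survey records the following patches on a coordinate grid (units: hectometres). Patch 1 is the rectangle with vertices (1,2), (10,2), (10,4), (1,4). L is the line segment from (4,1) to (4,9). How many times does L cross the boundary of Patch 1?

2

The segment meets the boundary at (4,4), (4,2).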